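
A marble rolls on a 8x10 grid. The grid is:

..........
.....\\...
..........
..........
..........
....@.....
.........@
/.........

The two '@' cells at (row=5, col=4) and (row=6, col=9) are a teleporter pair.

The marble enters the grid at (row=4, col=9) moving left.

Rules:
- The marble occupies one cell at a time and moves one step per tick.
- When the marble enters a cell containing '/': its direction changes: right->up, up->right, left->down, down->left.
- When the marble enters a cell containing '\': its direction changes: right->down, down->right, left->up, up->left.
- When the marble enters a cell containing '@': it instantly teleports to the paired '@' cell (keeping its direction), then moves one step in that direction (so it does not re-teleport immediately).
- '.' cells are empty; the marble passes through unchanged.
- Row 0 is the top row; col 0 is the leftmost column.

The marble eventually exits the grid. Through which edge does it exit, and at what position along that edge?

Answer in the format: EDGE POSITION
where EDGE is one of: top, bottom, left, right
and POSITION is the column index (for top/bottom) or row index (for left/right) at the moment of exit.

Answer: left 4

Derivation:
Step 1: enter (4,9), '.' pass, move left to (4,8)
Step 2: enter (4,8), '.' pass, move left to (4,7)
Step 3: enter (4,7), '.' pass, move left to (4,6)
Step 4: enter (4,6), '.' pass, move left to (4,5)
Step 5: enter (4,5), '.' pass, move left to (4,4)
Step 6: enter (4,4), '.' pass, move left to (4,3)
Step 7: enter (4,3), '.' pass, move left to (4,2)
Step 8: enter (4,2), '.' pass, move left to (4,1)
Step 9: enter (4,1), '.' pass, move left to (4,0)
Step 10: enter (4,0), '.' pass, move left to (4,-1)
Step 11: at (4,-1) — EXIT via left edge, pos 4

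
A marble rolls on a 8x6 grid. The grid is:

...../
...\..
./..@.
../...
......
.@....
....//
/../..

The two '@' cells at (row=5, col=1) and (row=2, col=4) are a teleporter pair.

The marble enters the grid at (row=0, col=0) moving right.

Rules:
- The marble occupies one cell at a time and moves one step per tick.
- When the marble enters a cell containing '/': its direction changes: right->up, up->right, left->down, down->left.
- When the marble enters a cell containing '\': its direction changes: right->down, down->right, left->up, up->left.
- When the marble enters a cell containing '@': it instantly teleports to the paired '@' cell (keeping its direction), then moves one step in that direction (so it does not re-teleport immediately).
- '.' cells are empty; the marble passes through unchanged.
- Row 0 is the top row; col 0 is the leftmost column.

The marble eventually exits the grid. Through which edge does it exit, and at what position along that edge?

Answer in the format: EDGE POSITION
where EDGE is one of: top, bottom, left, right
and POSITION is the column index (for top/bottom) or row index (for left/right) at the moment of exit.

Step 1: enter (0,0), '.' pass, move right to (0,1)
Step 2: enter (0,1), '.' pass, move right to (0,2)
Step 3: enter (0,2), '.' pass, move right to (0,3)
Step 4: enter (0,3), '.' pass, move right to (0,4)
Step 5: enter (0,4), '.' pass, move right to (0,5)
Step 6: enter (0,5), '/' deflects right->up, move up to (-1,5)
Step 7: at (-1,5) — EXIT via top edge, pos 5

Answer: top 5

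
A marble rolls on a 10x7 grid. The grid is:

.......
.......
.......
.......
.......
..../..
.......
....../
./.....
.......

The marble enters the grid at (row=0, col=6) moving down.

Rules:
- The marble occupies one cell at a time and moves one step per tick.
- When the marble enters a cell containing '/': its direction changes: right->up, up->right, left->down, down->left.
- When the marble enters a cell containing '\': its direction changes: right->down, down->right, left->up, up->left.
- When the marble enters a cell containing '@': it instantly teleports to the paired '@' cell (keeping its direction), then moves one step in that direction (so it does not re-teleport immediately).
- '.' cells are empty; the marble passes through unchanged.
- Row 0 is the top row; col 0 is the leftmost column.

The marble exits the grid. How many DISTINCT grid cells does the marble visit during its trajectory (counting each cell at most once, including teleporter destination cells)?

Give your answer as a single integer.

Answer: 14

Derivation:
Step 1: enter (0,6), '.' pass, move down to (1,6)
Step 2: enter (1,6), '.' pass, move down to (2,6)
Step 3: enter (2,6), '.' pass, move down to (3,6)
Step 4: enter (3,6), '.' pass, move down to (4,6)
Step 5: enter (4,6), '.' pass, move down to (5,6)
Step 6: enter (5,6), '.' pass, move down to (6,6)
Step 7: enter (6,6), '.' pass, move down to (7,6)
Step 8: enter (7,6), '/' deflects down->left, move left to (7,5)
Step 9: enter (7,5), '.' pass, move left to (7,4)
Step 10: enter (7,4), '.' pass, move left to (7,3)
Step 11: enter (7,3), '.' pass, move left to (7,2)
Step 12: enter (7,2), '.' pass, move left to (7,1)
Step 13: enter (7,1), '.' pass, move left to (7,0)
Step 14: enter (7,0), '.' pass, move left to (7,-1)
Step 15: at (7,-1) — EXIT via left edge, pos 7
Distinct cells visited: 14 (path length 14)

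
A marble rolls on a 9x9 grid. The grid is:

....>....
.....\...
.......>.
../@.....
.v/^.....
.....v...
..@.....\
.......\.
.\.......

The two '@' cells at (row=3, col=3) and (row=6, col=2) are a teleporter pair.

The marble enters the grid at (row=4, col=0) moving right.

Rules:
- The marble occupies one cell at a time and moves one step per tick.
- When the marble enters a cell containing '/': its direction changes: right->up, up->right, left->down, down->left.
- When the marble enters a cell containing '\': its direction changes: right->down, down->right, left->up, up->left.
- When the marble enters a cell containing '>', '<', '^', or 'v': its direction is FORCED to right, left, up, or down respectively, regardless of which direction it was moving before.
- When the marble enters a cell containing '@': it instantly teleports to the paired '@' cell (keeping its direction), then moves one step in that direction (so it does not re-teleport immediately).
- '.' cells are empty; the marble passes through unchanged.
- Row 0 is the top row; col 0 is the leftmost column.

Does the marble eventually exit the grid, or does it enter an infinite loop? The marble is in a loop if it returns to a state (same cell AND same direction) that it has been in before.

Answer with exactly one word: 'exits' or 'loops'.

Answer: exits

Derivation:
Step 1: enter (4,0), '.' pass, move right to (4,1)
Step 2: enter (4,1), 'v' forces right->down, move down to (5,1)
Step 3: enter (5,1), '.' pass, move down to (6,1)
Step 4: enter (6,1), '.' pass, move down to (7,1)
Step 5: enter (7,1), '.' pass, move down to (8,1)
Step 6: enter (8,1), '\' deflects down->right, move right to (8,2)
Step 7: enter (8,2), '.' pass, move right to (8,3)
Step 8: enter (8,3), '.' pass, move right to (8,4)
Step 9: enter (8,4), '.' pass, move right to (8,5)
Step 10: enter (8,5), '.' pass, move right to (8,6)
Step 11: enter (8,6), '.' pass, move right to (8,7)
Step 12: enter (8,7), '.' pass, move right to (8,8)
Step 13: enter (8,8), '.' pass, move right to (8,9)
Step 14: at (8,9) — EXIT via right edge, pos 8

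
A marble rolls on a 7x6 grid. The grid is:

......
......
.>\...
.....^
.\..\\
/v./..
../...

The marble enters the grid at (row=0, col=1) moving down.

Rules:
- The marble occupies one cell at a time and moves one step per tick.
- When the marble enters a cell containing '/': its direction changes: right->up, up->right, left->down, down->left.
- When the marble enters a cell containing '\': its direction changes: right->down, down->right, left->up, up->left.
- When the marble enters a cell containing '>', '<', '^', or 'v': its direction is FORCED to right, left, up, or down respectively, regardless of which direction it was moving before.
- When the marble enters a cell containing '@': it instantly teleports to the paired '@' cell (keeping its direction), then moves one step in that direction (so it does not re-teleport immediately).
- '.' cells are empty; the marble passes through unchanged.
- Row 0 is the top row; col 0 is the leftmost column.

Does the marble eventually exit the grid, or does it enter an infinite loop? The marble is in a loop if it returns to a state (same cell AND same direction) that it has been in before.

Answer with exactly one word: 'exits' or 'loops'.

Step 1: enter (0,1), '.' pass, move down to (1,1)
Step 2: enter (1,1), '.' pass, move down to (2,1)
Step 3: enter (2,1), '>' forces down->right, move right to (2,2)
Step 4: enter (2,2), '\' deflects right->down, move down to (3,2)
Step 5: enter (3,2), '.' pass, move down to (4,2)
Step 6: enter (4,2), '.' pass, move down to (5,2)
Step 7: enter (5,2), '.' pass, move down to (6,2)
Step 8: enter (6,2), '/' deflects down->left, move left to (6,1)
Step 9: enter (6,1), '.' pass, move left to (6,0)
Step 10: enter (6,0), '.' pass, move left to (6,-1)
Step 11: at (6,-1) — EXIT via left edge, pos 6

Answer: exits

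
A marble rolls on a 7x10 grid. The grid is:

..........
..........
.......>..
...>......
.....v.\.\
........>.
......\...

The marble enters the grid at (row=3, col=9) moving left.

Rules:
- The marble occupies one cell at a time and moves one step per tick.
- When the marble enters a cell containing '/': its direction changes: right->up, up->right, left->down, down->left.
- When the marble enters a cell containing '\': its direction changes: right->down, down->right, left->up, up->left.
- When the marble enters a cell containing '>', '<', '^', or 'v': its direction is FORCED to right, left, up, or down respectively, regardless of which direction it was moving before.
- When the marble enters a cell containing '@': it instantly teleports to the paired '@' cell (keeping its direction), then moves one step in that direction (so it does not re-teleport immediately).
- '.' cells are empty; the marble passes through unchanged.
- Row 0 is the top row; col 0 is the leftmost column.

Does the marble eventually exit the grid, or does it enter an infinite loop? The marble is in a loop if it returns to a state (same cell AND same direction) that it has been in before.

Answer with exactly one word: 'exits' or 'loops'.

Step 1: enter (3,9), '.' pass, move left to (3,8)
Step 2: enter (3,8), '.' pass, move left to (3,7)
Step 3: enter (3,7), '.' pass, move left to (3,6)
Step 4: enter (3,6), '.' pass, move left to (3,5)
Step 5: enter (3,5), '.' pass, move left to (3,4)
Step 6: enter (3,4), '.' pass, move left to (3,3)
Step 7: enter (3,3), '>' forces left->right, move right to (3,4)
Step 8: enter (3,4), '.' pass, move right to (3,5)
Step 9: enter (3,5), '.' pass, move right to (3,6)
Step 10: enter (3,6), '.' pass, move right to (3,7)
Step 11: enter (3,7), '.' pass, move right to (3,8)
Step 12: enter (3,8), '.' pass, move right to (3,9)
Step 13: enter (3,9), '.' pass, move right to (3,10)
Step 14: at (3,10) — EXIT via right edge, pos 3

Answer: exits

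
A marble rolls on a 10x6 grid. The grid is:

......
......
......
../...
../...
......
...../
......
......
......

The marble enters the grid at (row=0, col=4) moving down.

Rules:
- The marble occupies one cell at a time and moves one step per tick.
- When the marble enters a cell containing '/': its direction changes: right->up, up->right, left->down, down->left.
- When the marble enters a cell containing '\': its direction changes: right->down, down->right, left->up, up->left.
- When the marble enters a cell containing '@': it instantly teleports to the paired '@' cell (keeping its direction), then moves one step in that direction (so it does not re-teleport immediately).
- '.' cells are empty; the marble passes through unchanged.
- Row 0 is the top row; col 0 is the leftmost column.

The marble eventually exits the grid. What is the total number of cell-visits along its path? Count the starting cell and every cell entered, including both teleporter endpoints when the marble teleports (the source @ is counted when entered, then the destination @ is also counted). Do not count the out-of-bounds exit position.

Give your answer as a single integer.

Step 1: enter (0,4), '.' pass, move down to (1,4)
Step 2: enter (1,4), '.' pass, move down to (2,4)
Step 3: enter (2,4), '.' pass, move down to (3,4)
Step 4: enter (3,4), '.' pass, move down to (4,4)
Step 5: enter (4,4), '.' pass, move down to (5,4)
Step 6: enter (5,4), '.' pass, move down to (6,4)
Step 7: enter (6,4), '.' pass, move down to (7,4)
Step 8: enter (7,4), '.' pass, move down to (8,4)
Step 9: enter (8,4), '.' pass, move down to (9,4)
Step 10: enter (9,4), '.' pass, move down to (10,4)
Step 11: at (10,4) — EXIT via bottom edge, pos 4
Path length (cell visits): 10

Answer: 10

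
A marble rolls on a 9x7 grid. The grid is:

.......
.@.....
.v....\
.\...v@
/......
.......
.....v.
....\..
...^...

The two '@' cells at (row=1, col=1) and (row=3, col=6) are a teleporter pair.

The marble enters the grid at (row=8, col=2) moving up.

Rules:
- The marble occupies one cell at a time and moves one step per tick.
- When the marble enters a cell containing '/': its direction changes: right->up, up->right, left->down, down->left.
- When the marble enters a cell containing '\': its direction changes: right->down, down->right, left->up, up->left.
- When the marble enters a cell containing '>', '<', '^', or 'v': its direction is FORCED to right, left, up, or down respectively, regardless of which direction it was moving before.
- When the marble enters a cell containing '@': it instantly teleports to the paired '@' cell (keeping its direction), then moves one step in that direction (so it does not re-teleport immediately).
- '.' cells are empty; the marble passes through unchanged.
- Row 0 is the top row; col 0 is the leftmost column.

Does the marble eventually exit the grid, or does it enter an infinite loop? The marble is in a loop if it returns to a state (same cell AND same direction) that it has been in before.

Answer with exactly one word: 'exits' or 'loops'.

Step 1: enter (8,2), '.' pass, move up to (7,2)
Step 2: enter (7,2), '.' pass, move up to (6,2)
Step 3: enter (6,2), '.' pass, move up to (5,2)
Step 4: enter (5,2), '.' pass, move up to (4,2)
Step 5: enter (4,2), '.' pass, move up to (3,2)
Step 6: enter (3,2), '.' pass, move up to (2,2)
Step 7: enter (2,2), '.' pass, move up to (1,2)
Step 8: enter (1,2), '.' pass, move up to (0,2)
Step 9: enter (0,2), '.' pass, move up to (-1,2)
Step 10: at (-1,2) — EXIT via top edge, pos 2

Answer: exits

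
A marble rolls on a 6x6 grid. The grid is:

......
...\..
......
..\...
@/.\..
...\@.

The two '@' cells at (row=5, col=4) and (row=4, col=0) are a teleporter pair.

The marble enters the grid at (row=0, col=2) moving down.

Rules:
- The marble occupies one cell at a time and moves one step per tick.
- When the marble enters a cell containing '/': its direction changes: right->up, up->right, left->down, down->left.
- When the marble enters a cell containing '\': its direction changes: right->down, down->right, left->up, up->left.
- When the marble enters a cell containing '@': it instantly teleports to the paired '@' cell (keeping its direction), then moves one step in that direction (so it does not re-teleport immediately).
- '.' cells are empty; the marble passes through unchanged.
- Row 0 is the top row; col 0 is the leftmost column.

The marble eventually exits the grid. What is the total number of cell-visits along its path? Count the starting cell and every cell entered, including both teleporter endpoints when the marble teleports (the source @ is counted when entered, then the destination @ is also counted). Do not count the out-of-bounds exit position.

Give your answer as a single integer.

Step 1: enter (0,2), '.' pass, move down to (1,2)
Step 2: enter (1,2), '.' pass, move down to (2,2)
Step 3: enter (2,2), '.' pass, move down to (3,2)
Step 4: enter (3,2), '\' deflects down->right, move right to (3,3)
Step 5: enter (3,3), '.' pass, move right to (3,4)
Step 6: enter (3,4), '.' pass, move right to (3,5)
Step 7: enter (3,5), '.' pass, move right to (3,6)
Step 8: at (3,6) — EXIT via right edge, pos 3
Path length (cell visits): 7

Answer: 7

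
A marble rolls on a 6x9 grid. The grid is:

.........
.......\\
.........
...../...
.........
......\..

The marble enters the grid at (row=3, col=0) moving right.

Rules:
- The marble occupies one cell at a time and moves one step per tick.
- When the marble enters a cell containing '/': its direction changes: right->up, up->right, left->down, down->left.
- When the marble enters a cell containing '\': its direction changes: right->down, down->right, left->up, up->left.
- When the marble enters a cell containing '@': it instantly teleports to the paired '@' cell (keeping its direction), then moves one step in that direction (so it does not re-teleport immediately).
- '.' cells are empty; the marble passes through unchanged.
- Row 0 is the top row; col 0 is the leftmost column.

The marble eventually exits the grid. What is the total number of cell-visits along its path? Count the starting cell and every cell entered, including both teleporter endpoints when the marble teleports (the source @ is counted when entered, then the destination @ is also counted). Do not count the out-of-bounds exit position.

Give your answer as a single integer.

Step 1: enter (3,0), '.' pass, move right to (3,1)
Step 2: enter (3,1), '.' pass, move right to (3,2)
Step 3: enter (3,2), '.' pass, move right to (3,3)
Step 4: enter (3,3), '.' pass, move right to (3,4)
Step 5: enter (3,4), '.' pass, move right to (3,5)
Step 6: enter (3,5), '/' deflects right->up, move up to (2,5)
Step 7: enter (2,5), '.' pass, move up to (1,5)
Step 8: enter (1,5), '.' pass, move up to (0,5)
Step 9: enter (0,5), '.' pass, move up to (-1,5)
Step 10: at (-1,5) — EXIT via top edge, pos 5
Path length (cell visits): 9

Answer: 9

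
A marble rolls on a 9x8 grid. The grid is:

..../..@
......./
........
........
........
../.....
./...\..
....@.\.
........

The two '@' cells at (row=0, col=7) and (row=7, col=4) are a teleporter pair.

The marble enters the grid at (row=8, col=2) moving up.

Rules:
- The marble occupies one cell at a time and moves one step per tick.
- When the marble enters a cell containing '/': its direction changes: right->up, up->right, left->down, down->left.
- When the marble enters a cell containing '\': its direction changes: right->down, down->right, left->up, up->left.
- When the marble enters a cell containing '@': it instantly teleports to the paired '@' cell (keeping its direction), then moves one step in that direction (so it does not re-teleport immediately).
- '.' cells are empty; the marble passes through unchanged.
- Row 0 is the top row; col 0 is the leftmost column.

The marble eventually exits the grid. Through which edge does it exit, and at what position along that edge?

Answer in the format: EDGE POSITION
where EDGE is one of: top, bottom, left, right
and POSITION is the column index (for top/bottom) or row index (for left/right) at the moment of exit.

Step 1: enter (8,2), '.' pass, move up to (7,2)
Step 2: enter (7,2), '.' pass, move up to (6,2)
Step 3: enter (6,2), '.' pass, move up to (5,2)
Step 4: enter (5,2), '/' deflects up->right, move right to (5,3)
Step 5: enter (5,3), '.' pass, move right to (5,4)
Step 6: enter (5,4), '.' pass, move right to (5,5)
Step 7: enter (5,5), '.' pass, move right to (5,6)
Step 8: enter (5,6), '.' pass, move right to (5,7)
Step 9: enter (5,7), '.' pass, move right to (5,8)
Step 10: at (5,8) — EXIT via right edge, pos 5

Answer: right 5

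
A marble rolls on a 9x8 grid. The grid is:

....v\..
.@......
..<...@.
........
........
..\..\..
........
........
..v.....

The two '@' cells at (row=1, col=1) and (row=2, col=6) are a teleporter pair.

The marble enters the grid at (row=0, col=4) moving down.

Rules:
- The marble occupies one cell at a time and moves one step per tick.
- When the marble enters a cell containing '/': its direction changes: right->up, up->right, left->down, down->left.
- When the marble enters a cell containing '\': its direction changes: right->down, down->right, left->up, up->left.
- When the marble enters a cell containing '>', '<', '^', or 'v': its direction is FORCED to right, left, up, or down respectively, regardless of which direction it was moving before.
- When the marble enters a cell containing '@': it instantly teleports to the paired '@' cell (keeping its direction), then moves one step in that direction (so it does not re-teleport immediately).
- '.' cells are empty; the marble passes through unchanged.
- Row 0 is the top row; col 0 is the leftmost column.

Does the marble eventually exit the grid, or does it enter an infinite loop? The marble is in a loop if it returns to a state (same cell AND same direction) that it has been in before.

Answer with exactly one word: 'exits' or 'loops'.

Step 1: enter (0,4), 'v' forces down->down, move down to (1,4)
Step 2: enter (1,4), '.' pass, move down to (2,4)
Step 3: enter (2,4), '.' pass, move down to (3,4)
Step 4: enter (3,4), '.' pass, move down to (4,4)
Step 5: enter (4,4), '.' pass, move down to (5,4)
Step 6: enter (5,4), '.' pass, move down to (6,4)
Step 7: enter (6,4), '.' pass, move down to (7,4)
Step 8: enter (7,4), '.' pass, move down to (8,4)
Step 9: enter (8,4), '.' pass, move down to (9,4)
Step 10: at (9,4) — EXIT via bottom edge, pos 4

Answer: exits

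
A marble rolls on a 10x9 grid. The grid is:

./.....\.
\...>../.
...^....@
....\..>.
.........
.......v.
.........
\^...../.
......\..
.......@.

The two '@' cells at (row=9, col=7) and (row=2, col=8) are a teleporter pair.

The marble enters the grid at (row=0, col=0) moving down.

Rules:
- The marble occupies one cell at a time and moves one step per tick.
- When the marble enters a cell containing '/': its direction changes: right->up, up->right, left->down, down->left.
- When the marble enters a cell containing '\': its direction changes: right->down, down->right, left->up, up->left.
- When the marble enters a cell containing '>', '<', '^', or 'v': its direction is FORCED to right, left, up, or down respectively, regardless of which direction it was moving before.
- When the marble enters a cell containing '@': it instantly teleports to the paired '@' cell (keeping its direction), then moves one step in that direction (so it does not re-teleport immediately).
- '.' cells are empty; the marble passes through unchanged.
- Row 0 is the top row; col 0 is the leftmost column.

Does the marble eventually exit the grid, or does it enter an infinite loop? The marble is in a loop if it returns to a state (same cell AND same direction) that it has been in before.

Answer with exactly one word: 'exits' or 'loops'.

Answer: loops

Derivation:
Step 1: enter (0,0), '.' pass, move down to (1,0)
Step 2: enter (1,0), '\' deflects down->right, move right to (1,1)
Step 3: enter (1,1), '.' pass, move right to (1,2)
Step 4: enter (1,2), '.' pass, move right to (1,3)
Step 5: enter (1,3), '.' pass, move right to (1,4)
Step 6: enter (1,4), '>' forces right->right, move right to (1,5)
Step 7: enter (1,5), '.' pass, move right to (1,6)
Step 8: enter (1,6), '.' pass, move right to (1,7)
Step 9: enter (1,7), '/' deflects right->up, move up to (0,7)
Step 10: enter (0,7), '\' deflects up->left, move left to (0,6)
Step 11: enter (0,6), '.' pass, move left to (0,5)
Step 12: enter (0,5), '.' pass, move left to (0,4)
Step 13: enter (0,4), '.' pass, move left to (0,3)
Step 14: enter (0,3), '.' pass, move left to (0,2)
Step 15: enter (0,2), '.' pass, move left to (0,1)
Step 16: enter (0,1), '/' deflects left->down, move down to (1,1)
Step 17: enter (1,1), '.' pass, move down to (2,1)
Step 18: enter (2,1), '.' pass, move down to (3,1)
Step 19: enter (3,1), '.' pass, move down to (4,1)
Step 20: enter (4,1), '.' pass, move down to (5,1)
Step 21: enter (5,1), '.' pass, move down to (6,1)
Step 22: enter (6,1), '.' pass, move down to (7,1)
Step 23: enter (7,1), '^' forces down->up, move up to (6,1)
Step 24: enter (6,1), '.' pass, move up to (5,1)
Step 25: enter (5,1), '.' pass, move up to (4,1)
Step 26: enter (4,1), '.' pass, move up to (3,1)
Step 27: enter (3,1), '.' pass, move up to (2,1)
Step 28: enter (2,1), '.' pass, move up to (1,1)
Step 29: enter (1,1), '.' pass, move up to (0,1)
Step 30: enter (0,1), '/' deflects up->right, move right to (0,2)
Step 31: enter (0,2), '.' pass, move right to (0,3)
Step 32: enter (0,3), '.' pass, move right to (0,4)
Step 33: enter (0,4), '.' pass, move right to (0,5)
Step 34: enter (0,5), '.' pass, move right to (0,6)
Step 35: enter (0,6), '.' pass, move right to (0,7)
Step 36: enter (0,7), '\' deflects right->down, move down to (1,7)
Step 37: enter (1,7), '/' deflects down->left, move left to (1,6)
Step 38: enter (1,6), '.' pass, move left to (1,5)
Step 39: enter (1,5), '.' pass, move left to (1,4)
Step 40: enter (1,4), '>' forces left->right, move right to (1,5)
Step 41: at (1,5) dir=right — LOOP DETECTED (seen before)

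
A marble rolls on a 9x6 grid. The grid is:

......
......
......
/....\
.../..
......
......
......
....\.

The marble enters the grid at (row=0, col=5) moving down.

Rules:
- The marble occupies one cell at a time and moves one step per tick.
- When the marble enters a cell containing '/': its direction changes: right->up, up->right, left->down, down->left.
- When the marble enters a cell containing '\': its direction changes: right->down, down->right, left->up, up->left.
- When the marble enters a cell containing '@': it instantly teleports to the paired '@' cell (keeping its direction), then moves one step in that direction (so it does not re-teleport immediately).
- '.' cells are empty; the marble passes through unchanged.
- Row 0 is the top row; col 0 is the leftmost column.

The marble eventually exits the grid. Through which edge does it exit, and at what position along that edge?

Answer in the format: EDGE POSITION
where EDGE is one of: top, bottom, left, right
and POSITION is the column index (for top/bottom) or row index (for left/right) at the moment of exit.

Answer: right 3

Derivation:
Step 1: enter (0,5), '.' pass, move down to (1,5)
Step 2: enter (1,5), '.' pass, move down to (2,5)
Step 3: enter (2,5), '.' pass, move down to (3,5)
Step 4: enter (3,5), '\' deflects down->right, move right to (3,6)
Step 5: at (3,6) — EXIT via right edge, pos 3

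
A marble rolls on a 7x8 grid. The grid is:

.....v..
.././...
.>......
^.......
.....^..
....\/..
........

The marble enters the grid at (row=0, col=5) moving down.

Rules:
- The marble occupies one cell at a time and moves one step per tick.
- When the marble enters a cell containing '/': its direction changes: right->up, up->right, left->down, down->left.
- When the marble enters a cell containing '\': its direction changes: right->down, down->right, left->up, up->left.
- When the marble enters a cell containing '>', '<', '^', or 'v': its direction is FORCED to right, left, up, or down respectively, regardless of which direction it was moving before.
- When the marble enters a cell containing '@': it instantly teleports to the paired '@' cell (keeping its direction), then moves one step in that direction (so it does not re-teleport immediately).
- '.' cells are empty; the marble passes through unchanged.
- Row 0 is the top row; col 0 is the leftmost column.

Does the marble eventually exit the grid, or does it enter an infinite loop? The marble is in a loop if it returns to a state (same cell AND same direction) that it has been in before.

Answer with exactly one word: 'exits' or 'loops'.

Step 1: enter (0,5), 'v' forces down->down, move down to (1,5)
Step 2: enter (1,5), '.' pass, move down to (2,5)
Step 3: enter (2,5), '.' pass, move down to (3,5)
Step 4: enter (3,5), '.' pass, move down to (4,5)
Step 5: enter (4,5), '^' forces down->up, move up to (3,5)
Step 6: enter (3,5), '.' pass, move up to (2,5)
Step 7: enter (2,5), '.' pass, move up to (1,5)
Step 8: enter (1,5), '.' pass, move up to (0,5)
Step 9: enter (0,5), 'v' forces up->down, move down to (1,5)
Step 10: at (1,5) dir=down — LOOP DETECTED (seen before)

Answer: loops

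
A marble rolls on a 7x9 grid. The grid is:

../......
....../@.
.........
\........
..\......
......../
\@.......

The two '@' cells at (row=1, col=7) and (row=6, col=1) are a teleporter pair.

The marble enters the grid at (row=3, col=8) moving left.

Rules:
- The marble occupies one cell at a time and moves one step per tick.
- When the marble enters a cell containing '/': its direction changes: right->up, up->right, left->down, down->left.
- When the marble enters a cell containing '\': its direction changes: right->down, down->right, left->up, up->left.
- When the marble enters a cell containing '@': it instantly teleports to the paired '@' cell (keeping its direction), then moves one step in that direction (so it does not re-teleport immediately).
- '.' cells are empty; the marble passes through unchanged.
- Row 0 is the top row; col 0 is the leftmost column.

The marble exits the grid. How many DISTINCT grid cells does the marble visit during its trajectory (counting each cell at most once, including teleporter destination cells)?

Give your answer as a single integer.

Step 1: enter (3,8), '.' pass, move left to (3,7)
Step 2: enter (3,7), '.' pass, move left to (3,6)
Step 3: enter (3,6), '.' pass, move left to (3,5)
Step 4: enter (3,5), '.' pass, move left to (3,4)
Step 5: enter (3,4), '.' pass, move left to (3,3)
Step 6: enter (3,3), '.' pass, move left to (3,2)
Step 7: enter (3,2), '.' pass, move left to (3,1)
Step 8: enter (3,1), '.' pass, move left to (3,0)
Step 9: enter (3,0), '\' deflects left->up, move up to (2,0)
Step 10: enter (2,0), '.' pass, move up to (1,0)
Step 11: enter (1,0), '.' pass, move up to (0,0)
Step 12: enter (0,0), '.' pass, move up to (-1,0)
Step 13: at (-1,0) — EXIT via top edge, pos 0
Distinct cells visited: 12 (path length 12)

Answer: 12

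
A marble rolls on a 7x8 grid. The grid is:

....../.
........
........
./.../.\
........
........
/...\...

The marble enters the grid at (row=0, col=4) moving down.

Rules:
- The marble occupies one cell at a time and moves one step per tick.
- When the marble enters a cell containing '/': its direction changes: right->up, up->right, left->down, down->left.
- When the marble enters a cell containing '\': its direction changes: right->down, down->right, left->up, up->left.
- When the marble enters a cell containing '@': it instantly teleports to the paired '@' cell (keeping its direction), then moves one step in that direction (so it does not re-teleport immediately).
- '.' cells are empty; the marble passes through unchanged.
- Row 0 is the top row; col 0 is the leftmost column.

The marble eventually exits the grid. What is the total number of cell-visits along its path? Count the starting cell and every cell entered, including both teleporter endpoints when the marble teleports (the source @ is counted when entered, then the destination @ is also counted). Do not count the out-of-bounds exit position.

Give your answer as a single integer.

Answer: 10

Derivation:
Step 1: enter (0,4), '.' pass, move down to (1,4)
Step 2: enter (1,4), '.' pass, move down to (2,4)
Step 3: enter (2,4), '.' pass, move down to (3,4)
Step 4: enter (3,4), '.' pass, move down to (4,4)
Step 5: enter (4,4), '.' pass, move down to (5,4)
Step 6: enter (5,4), '.' pass, move down to (6,4)
Step 7: enter (6,4), '\' deflects down->right, move right to (6,5)
Step 8: enter (6,5), '.' pass, move right to (6,6)
Step 9: enter (6,6), '.' pass, move right to (6,7)
Step 10: enter (6,7), '.' pass, move right to (6,8)
Step 11: at (6,8) — EXIT via right edge, pos 6
Path length (cell visits): 10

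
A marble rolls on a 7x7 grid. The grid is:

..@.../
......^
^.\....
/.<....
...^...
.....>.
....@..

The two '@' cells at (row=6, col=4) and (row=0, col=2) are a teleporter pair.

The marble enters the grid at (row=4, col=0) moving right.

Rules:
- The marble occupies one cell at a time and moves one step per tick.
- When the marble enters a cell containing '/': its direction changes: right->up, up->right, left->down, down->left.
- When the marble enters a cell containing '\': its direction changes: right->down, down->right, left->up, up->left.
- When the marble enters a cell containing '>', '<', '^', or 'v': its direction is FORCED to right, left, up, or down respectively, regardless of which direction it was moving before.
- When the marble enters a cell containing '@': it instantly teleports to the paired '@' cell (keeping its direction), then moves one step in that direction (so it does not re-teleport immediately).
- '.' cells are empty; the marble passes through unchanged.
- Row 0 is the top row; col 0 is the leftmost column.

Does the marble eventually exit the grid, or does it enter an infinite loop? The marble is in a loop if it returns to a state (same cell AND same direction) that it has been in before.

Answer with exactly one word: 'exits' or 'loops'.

Answer: exits

Derivation:
Step 1: enter (4,0), '.' pass, move right to (4,1)
Step 2: enter (4,1), '.' pass, move right to (4,2)
Step 3: enter (4,2), '.' pass, move right to (4,3)
Step 4: enter (4,3), '^' forces right->up, move up to (3,3)
Step 5: enter (3,3), '.' pass, move up to (2,3)
Step 6: enter (2,3), '.' pass, move up to (1,3)
Step 7: enter (1,3), '.' pass, move up to (0,3)
Step 8: enter (0,3), '.' pass, move up to (-1,3)
Step 9: at (-1,3) — EXIT via top edge, pos 3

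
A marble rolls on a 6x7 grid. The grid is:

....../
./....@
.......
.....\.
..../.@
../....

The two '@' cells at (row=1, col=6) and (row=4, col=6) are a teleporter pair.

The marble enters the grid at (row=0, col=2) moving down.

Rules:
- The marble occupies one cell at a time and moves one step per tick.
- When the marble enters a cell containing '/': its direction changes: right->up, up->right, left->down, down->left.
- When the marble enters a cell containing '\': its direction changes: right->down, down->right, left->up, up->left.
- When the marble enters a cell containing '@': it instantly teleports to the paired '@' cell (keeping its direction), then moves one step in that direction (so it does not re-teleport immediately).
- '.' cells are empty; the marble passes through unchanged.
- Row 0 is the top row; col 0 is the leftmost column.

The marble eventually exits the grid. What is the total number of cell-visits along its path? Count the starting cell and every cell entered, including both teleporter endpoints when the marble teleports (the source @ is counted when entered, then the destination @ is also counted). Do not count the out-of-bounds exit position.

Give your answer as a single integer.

Step 1: enter (0,2), '.' pass, move down to (1,2)
Step 2: enter (1,2), '.' pass, move down to (2,2)
Step 3: enter (2,2), '.' pass, move down to (3,2)
Step 4: enter (3,2), '.' pass, move down to (4,2)
Step 5: enter (4,2), '.' pass, move down to (5,2)
Step 6: enter (5,2), '/' deflects down->left, move left to (5,1)
Step 7: enter (5,1), '.' pass, move left to (5,0)
Step 8: enter (5,0), '.' pass, move left to (5,-1)
Step 9: at (5,-1) — EXIT via left edge, pos 5
Path length (cell visits): 8

Answer: 8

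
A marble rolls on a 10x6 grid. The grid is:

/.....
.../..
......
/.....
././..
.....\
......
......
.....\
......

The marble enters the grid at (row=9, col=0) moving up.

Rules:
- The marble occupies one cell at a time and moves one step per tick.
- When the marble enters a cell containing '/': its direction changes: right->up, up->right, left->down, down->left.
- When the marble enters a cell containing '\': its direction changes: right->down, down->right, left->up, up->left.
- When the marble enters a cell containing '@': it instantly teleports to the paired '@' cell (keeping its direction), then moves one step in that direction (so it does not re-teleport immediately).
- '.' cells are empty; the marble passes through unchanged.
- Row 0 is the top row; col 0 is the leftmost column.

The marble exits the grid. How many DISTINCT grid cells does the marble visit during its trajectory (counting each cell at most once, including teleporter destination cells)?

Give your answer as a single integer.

Answer: 12

Derivation:
Step 1: enter (9,0), '.' pass, move up to (8,0)
Step 2: enter (8,0), '.' pass, move up to (7,0)
Step 3: enter (7,0), '.' pass, move up to (6,0)
Step 4: enter (6,0), '.' pass, move up to (5,0)
Step 5: enter (5,0), '.' pass, move up to (4,0)
Step 6: enter (4,0), '.' pass, move up to (3,0)
Step 7: enter (3,0), '/' deflects up->right, move right to (3,1)
Step 8: enter (3,1), '.' pass, move right to (3,2)
Step 9: enter (3,2), '.' pass, move right to (3,3)
Step 10: enter (3,3), '.' pass, move right to (3,4)
Step 11: enter (3,4), '.' pass, move right to (3,5)
Step 12: enter (3,5), '.' pass, move right to (3,6)
Step 13: at (3,6) — EXIT via right edge, pos 3
Distinct cells visited: 12 (path length 12)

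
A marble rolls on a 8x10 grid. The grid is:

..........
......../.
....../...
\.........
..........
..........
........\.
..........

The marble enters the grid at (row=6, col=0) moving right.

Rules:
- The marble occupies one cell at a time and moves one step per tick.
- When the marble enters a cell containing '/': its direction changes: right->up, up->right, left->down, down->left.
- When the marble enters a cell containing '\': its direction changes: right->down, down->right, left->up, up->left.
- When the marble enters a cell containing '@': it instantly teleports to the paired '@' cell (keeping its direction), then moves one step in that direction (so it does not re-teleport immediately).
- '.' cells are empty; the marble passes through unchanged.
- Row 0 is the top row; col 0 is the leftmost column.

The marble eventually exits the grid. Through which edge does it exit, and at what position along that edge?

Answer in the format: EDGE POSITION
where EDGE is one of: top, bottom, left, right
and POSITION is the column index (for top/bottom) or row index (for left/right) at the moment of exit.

Answer: bottom 8

Derivation:
Step 1: enter (6,0), '.' pass, move right to (6,1)
Step 2: enter (6,1), '.' pass, move right to (6,2)
Step 3: enter (6,2), '.' pass, move right to (6,3)
Step 4: enter (6,3), '.' pass, move right to (6,4)
Step 5: enter (6,4), '.' pass, move right to (6,5)
Step 6: enter (6,5), '.' pass, move right to (6,6)
Step 7: enter (6,6), '.' pass, move right to (6,7)
Step 8: enter (6,7), '.' pass, move right to (6,8)
Step 9: enter (6,8), '\' deflects right->down, move down to (7,8)
Step 10: enter (7,8), '.' pass, move down to (8,8)
Step 11: at (8,8) — EXIT via bottom edge, pos 8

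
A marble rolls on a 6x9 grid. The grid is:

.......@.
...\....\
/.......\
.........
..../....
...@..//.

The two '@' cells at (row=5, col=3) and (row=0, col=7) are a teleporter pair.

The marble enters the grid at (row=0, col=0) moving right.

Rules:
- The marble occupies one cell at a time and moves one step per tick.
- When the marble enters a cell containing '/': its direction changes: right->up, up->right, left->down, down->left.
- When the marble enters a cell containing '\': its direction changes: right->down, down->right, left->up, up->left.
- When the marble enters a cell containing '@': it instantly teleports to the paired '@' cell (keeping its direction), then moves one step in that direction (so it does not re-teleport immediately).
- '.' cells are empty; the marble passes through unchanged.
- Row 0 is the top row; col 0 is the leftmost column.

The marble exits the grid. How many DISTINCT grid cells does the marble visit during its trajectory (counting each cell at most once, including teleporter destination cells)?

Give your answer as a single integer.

Answer: 16

Derivation:
Step 1: enter (0,0), '.' pass, move right to (0,1)
Step 2: enter (0,1), '.' pass, move right to (0,2)
Step 3: enter (0,2), '.' pass, move right to (0,3)
Step 4: enter (0,3), '.' pass, move right to (0,4)
Step 5: enter (0,4), '.' pass, move right to (0,5)
Step 6: enter (0,5), '.' pass, move right to (0,6)
Step 7: enter (0,6), '.' pass, move right to (0,7)
Step 8: enter (0,7), '@' teleport (0,7)->(5,3), also enter (5,3), move right to (5,4)
Step 9: enter (5,4), '.' pass, move right to (5,5)
Step 10: enter (5,5), '.' pass, move right to (5,6)
Step 11: enter (5,6), '/' deflects right->up, move up to (4,6)
Step 12: enter (4,6), '.' pass, move up to (3,6)
Step 13: enter (3,6), '.' pass, move up to (2,6)
Step 14: enter (2,6), '.' pass, move up to (1,6)
Step 15: enter (1,6), '.' pass, move up to (0,6)
Step 16: enter (0,6), '.' pass, move up to (-1,6)
Step 17: at (-1,6) — EXIT via top edge, pos 6
Distinct cells visited: 16 (path length 17)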